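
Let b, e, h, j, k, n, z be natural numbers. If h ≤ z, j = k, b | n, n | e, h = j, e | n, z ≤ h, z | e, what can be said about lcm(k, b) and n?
lcm(k, b) | n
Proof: e | n and n | e, thus e = n. From z ≤ h and h ≤ z, z = h. Since h = j, z = j. j = k, so z = k. z | e, so k | e. Since e = n, k | n. Since b | n, lcm(k, b) | n.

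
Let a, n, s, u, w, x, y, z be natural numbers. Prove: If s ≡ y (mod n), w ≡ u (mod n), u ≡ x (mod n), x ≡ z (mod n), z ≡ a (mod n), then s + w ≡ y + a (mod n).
From w ≡ u (mod n) and u ≡ x (mod n), w ≡ x (mod n). Since x ≡ z (mod n), w ≡ z (mod n). z ≡ a (mod n), so w ≡ a (mod n). Since s ≡ y (mod n), s + w ≡ y + a (mod n).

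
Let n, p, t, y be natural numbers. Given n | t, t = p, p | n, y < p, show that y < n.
Because t = p and n | t, n | p. Since p | n, p = n. Since y < p, y < n.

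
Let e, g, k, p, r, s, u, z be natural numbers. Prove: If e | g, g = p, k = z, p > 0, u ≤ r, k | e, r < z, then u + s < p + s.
Since u ≤ r and r < z, u < z. k | e and e | g, hence k | g. Since g = p, k | p. Since p > 0, k ≤ p. k = z, so z ≤ p. u < z, so u < p. Then u + s < p + s.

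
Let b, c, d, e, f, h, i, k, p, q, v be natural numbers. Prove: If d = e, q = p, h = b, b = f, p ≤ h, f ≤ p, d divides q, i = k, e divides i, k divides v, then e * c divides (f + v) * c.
Because h = b and b = f, h = f. p ≤ h, so p ≤ f. Because f ≤ p, p = f. q = p, so q = f. d divides q, so d divides f. Since d = e, e divides f. Since i = k and e divides i, e divides k. k divides v, so e divides v. Since e divides f, e divides f + v. Then e * c divides (f + v) * c.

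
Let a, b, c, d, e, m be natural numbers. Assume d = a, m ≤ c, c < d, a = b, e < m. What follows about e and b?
e < b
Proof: Because d = a and a = b, d = b. Because m ≤ c and c < d, m < d. d = b, so m < b. e < m, so e < b.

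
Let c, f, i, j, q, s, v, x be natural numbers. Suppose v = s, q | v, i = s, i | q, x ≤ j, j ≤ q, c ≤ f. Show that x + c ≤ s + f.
v = s and q | v, therefore q | s. i = s and i | q, thus s | q. q | s, so q = s. From x ≤ j and j ≤ q, x ≤ q. Since q = s, x ≤ s. c ≤ f, so x + c ≤ s + f.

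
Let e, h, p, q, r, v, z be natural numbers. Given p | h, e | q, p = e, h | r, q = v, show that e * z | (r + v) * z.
p = e and p | h, so e | h. Since h | r, e | r. q = v and e | q, so e | v. Since e | r, e | r + v. Then e * z | (r + v) * z.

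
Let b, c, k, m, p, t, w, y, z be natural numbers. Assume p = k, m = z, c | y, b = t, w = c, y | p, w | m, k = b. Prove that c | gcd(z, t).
w = c and w | m, so c | m. m = z, so c | z. p = k and k = b, thus p = b. Since c | y and y | p, c | p. Since p = b, c | b. Because b = t, c | t. Since c | z, c | gcd(z, t).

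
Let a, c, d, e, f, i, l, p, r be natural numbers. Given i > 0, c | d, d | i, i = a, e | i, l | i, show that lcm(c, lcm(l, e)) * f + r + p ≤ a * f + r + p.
c | d and d | i, thus c | i. From l | i and e | i, lcm(l, e) | i. Because c | i, lcm(c, lcm(l, e)) | i. Since i > 0, lcm(c, lcm(l, e)) ≤ i. Because i = a, lcm(c, lcm(l, e)) ≤ a. Then lcm(c, lcm(l, e)) * f ≤ a * f. Then lcm(c, lcm(l, e)) * f + r ≤ a * f + r. Then lcm(c, lcm(l, e)) * f + r + p ≤ a * f + r + p.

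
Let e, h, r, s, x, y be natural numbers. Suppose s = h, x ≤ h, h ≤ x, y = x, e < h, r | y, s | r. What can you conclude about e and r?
e < r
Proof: Because s = h and s | r, h | r. From x ≤ h and h ≤ x, x = h. y = x and r | y, therefore r | x. Since x = h, r | h. Since h | r, h = r. e < h, so e < r.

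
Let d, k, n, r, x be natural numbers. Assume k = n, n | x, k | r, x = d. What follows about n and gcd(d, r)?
n | gcd(d, r)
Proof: x = d and n | x, hence n | d. From k = n and k | r, n | r. n | d, so n | gcd(d, r).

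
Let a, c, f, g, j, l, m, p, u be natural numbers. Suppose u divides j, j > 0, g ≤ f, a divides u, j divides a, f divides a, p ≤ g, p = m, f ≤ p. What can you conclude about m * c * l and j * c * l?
m * c * l ≤ j * c * l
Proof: p ≤ g and g ≤ f, therefore p ≤ f. f ≤ p, so f = p. Because p = m, f = m. From a divides u and u divides j, a divides j. From j divides a, a = j. f divides a, so f divides j. Because f = m, m divides j. j > 0, so m ≤ j. By multiplying by a non-negative, m * c ≤ j * c. By multiplying by a non-negative, m * c * l ≤ j * c * l.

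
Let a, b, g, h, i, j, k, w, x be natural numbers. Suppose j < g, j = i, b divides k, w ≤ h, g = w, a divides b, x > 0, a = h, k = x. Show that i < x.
Because g = w and j < g, j < w. From j = i, i < w. From w ≤ h, i < h. k = x and b divides k, hence b divides x. a divides b, so a divides x. a = h, so h divides x. x > 0, so h ≤ x. Because i < h, i < x.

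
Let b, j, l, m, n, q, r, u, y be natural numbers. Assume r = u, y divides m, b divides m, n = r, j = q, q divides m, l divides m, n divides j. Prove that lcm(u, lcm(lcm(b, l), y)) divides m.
Because n = r and r = u, n = u. j = q and n divides j, so n divides q. Since q divides m, n divides m. Because n = u, u divides m. b divides m and l divides m, so lcm(b, l) divides m. y divides m, so lcm(lcm(b, l), y) divides m. Since u divides m, lcm(u, lcm(lcm(b, l), y)) divides m.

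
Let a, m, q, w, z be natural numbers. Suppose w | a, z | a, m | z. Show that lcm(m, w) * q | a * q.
Since m | z and z | a, m | a. Since w | a, lcm(m, w) | a. Then lcm(m, w) * q | a * q.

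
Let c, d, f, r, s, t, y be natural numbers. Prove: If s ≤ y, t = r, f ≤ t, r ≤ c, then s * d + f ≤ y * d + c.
s ≤ y, thus s * d ≤ y * d. Because t = r and f ≤ t, f ≤ r. r ≤ c, so f ≤ c. s * d ≤ y * d, so s * d + f ≤ y * d + c.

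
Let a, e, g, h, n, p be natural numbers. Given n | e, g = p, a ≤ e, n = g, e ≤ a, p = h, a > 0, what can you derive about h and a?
h ≤ a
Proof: Since n = g and g = p, n = p. p = h, so n = h. Because e ≤ a and a ≤ e, e = a. Since n | e, n | a. Since a > 0, n ≤ a. n = h, so h ≤ a.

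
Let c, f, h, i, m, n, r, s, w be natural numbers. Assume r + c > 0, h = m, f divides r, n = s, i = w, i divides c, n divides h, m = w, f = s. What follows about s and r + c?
s ≤ r + c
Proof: From f = s and f divides r, s divides r. h = m and n divides h, thus n divides m. m = w, so n divides w. i = w and i divides c, therefore w divides c. n divides w, so n divides c. Since n = s, s divides c. Since s divides r, s divides r + c. Since r + c > 0, s ≤ r + c.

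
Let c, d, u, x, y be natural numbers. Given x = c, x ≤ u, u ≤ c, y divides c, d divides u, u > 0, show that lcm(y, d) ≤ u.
Because x = c and x ≤ u, c ≤ u. u ≤ c, so c = u. Since y divides c, y divides u. d divides u, so lcm(y, d) divides u. u > 0, so lcm(y, d) ≤ u.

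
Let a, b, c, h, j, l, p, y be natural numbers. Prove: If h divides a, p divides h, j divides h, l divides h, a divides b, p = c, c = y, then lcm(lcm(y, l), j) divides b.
Since p = c and p divides h, c divides h. From c = y, y divides h. Since l divides h, lcm(y, l) divides h. j divides h, so lcm(lcm(y, l), j) divides h. Since h divides a, lcm(lcm(y, l), j) divides a. Since a divides b, lcm(lcm(y, l), j) divides b.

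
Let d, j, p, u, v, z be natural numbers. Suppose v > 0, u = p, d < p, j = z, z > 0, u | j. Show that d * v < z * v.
Because u = p and u | j, p | j. j = z, so p | z. z > 0, so p ≤ z. d < p, so d < z. From v > 0, d * v < z * v.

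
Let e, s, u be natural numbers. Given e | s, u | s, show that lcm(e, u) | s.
Because e | s and u | s, because lcm divides any common multiple, lcm(e, u) | s.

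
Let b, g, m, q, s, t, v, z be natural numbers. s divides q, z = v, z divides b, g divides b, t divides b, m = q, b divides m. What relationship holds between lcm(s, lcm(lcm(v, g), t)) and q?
lcm(s, lcm(lcm(v, g), t)) divides q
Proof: Because z = v and z divides b, v divides b. Since g divides b, lcm(v, g) divides b. t divides b, so lcm(lcm(v, g), t) divides b. Because m = q and b divides m, b divides q. Since lcm(lcm(v, g), t) divides b, lcm(lcm(v, g), t) divides q. Since s divides q, lcm(s, lcm(lcm(v, g), t)) divides q.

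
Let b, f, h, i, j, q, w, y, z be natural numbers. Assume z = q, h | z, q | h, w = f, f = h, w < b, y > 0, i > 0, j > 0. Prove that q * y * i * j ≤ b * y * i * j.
Because z = q and h | z, h | q. q | h, so h = q. Because w = f and f = h, w = h. Since w < b, h < b. h = q, so q < b. y > 0, so q * y < b * y. Since i > 0, q * y * i < b * y * i. Since j > 0, q * y * i * j < b * y * i * j. Then q * y * i * j ≤ b * y * i * j.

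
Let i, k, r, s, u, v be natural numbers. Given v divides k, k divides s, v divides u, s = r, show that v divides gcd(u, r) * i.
v divides k and k divides s, thus v divides s. s = r, so v divides r. Since v divides u, v divides gcd(u, r). Then v divides gcd(u, r) * i.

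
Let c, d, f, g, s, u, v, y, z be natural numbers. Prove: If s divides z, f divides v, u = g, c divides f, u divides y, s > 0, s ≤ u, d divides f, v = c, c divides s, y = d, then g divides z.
Since y = d and u divides y, u divides d. Because v = c and f divides v, f divides c. Since c divides f, c = f. Since c divides s, f divides s. d divides f, so d divides s. u divides d, so u divides s. s > 0, so u ≤ s. s ≤ u, so s = u. Because u = g, s = g. s divides z, so g divides z.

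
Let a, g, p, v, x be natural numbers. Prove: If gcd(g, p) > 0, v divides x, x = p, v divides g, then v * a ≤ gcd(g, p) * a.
x = p and v divides x, hence v divides p. v divides g, so v divides gcd(g, p). gcd(g, p) > 0, so v ≤ gcd(g, p). By multiplying by a non-negative, v * a ≤ gcd(g, p) * a.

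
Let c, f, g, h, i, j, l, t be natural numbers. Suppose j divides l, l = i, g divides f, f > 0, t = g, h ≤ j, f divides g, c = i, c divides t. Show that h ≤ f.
g divides f and f divides g, hence g = f. l = i and j divides l, so j divides i. c = i and c divides t, therefore i divides t. t = g, so i divides g. Since j divides i, j divides g. g = f, so j divides f. Since f > 0, j ≤ f. h ≤ j, so h ≤ f.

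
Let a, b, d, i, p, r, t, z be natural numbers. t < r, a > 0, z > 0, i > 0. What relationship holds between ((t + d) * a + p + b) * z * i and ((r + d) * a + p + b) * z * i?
((t + d) * a + p + b) * z * i < ((r + d) * a + p + b) * z * i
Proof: t < r, hence t + d < r + d. Combined with a > 0, by multiplying by a positive, (t + d) * a < (r + d) * a. Then (t + d) * a + p < (r + d) * a + p. Then (t + d) * a + p + b < (r + d) * a + p + b. Because z > 0, by multiplying by a positive, ((t + d) * a + p + b) * z < ((r + d) * a + p + b) * z. Combined with i > 0, by multiplying by a positive, ((t + d) * a + p + b) * z * i < ((r + d) * a + p + b) * z * i.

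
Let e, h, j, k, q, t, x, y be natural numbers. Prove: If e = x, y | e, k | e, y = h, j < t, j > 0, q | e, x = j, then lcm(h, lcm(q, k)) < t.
From e = x and x = j, e = j. From y = h and y | e, h | e. From q | e and k | e, lcm(q, k) | e. h | e, so lcm(h, lcm(q, k)) | e. e = j, so lcm(h, lcm(q, k)) | j. Since j > 0, lcm(h, lcm(q, k)) ≤ j. j < t, so lcm(h, lcm(q, k)) < t.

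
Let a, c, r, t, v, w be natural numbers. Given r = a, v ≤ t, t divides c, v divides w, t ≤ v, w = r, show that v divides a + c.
From w = r and v divides w, v divides r. r = a, so v divides a. t ≤ v and v ≤ t, so t = v. Since t divides c, v divides c. Since v divides a, v divides a + c.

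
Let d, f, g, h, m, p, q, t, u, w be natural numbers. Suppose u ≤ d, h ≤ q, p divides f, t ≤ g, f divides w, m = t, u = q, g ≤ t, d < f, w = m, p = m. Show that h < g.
Since t ≤ g and g ≤ t, t = g. m = t, so m = g. w = m and f divides w, thus f divides m. Since p = m and p divides f, m divides f. f divides m, so f = m. u ≤ d and d < f, so u < f. f = m, so u < m. u = q, so q < m. Since h ≤ q, h < m. m = g, so h < g.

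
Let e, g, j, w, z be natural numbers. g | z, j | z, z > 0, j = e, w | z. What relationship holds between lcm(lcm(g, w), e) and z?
lcm(lcm(g, w), e) ≤ z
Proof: g | z and w | z, so lcm(g, w) | z. Because j = e and j | z, e | z. Since lcm(g, w) | z, lcm(lcm(g, w), e) | z. Since z > 0, lcm(lcm(g, w), e) ≤ z.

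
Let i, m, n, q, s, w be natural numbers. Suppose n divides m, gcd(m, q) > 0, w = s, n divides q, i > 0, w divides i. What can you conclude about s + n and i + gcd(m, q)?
s + n ≤ i + gcd(m, q)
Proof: w divides i and i > 0, therefore w ≤ i. Since w = s, s ≤ i. n divides m and n divides q, hence n divides gcd(m, q). gcd(m, q) > 0, so n ≤ gcd(m, q). Since s ≤ i, s + n ≤ i + gcd(m, q).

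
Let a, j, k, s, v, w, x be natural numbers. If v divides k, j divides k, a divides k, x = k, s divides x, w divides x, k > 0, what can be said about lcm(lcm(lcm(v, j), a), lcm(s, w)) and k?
lcm(lcm(lcm(v, j), a), lcm(s, w)) ≤ k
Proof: v divides k and j divides k, thus lcm(v, j) divides k. a divides k, so lcm(lcm(v, j), a) divides k. s divides x and w divides x, so lcm(s, w) divides x. From x = k, lcm(s, w) divides k. Since lcm(lcm(v, j), a) divides k, lcm(lcm(lcm(v, j), a), lcm(s, w)) divides k. k > 0, so lcm(lcm(lcm(v, j), a), lcm(s, w)) ≤ k.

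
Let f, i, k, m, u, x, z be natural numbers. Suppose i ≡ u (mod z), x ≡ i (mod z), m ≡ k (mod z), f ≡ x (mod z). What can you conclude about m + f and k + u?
m + f ≡ k + u (mod z)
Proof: Since f ≡ x (mod z) and x ≡ i (mod z), f ≡ i (mod z). i ≡ u (mod z), so f ≡ u (mod z). Because m ≡ k (mod z), m + f ≡ k + u (mod z).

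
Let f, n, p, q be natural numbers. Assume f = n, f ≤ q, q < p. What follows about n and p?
n < p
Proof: Since f ≤ q and q < p, f < p. Since f = n, n < p.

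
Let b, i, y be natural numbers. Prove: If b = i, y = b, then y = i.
y = b and b = i. By transitivity, y = i.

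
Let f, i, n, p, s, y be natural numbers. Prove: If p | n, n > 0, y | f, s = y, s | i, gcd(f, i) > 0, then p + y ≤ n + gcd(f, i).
Since p | n and n > 0, p ≤ n. s = y and s | i, hence y | i. Because y | f, y | gcd(f, i). Since gcd(f, i) > 0, y ≤ gcd(f, i). p ≤ n, so p + y ≤ n + gcd(f, i).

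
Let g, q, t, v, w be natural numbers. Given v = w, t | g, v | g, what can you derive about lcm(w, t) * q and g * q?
lcm(w, t) * q | g * q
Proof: Because v = w and v | g, w | g. t | g, so lcm(w, t) | g. Then lcm(w, t) * q | g * q.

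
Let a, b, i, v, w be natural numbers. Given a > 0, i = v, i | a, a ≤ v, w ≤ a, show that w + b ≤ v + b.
Because i = v and i | a, v | a. a > 0, so v ≤ a. Since a ≤ v, a = v. Since w ≤ a, w ≤ v. Then w + b ≤ v + b.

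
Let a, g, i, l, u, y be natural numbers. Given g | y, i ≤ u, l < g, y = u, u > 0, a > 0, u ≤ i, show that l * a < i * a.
u ≤ i and i ≤ u, so u = i. Because y = u and g | y, g | u. u > 0, so g ≤ u. l < g, so l < u. From u = i, l < i. a > 0, so l * a < i * a.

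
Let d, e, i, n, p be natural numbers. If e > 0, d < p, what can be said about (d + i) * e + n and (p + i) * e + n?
(d + i) * e + n < (p + i) * e + n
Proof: Because d < p, d + i < p + i. e > 0, so (d + i) * e < (p + i) * e. Then (d + i) * e + n < (p + i) * e + n.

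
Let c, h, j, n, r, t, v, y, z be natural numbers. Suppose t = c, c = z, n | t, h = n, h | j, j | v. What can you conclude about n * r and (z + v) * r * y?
n * r | (z + v) * r * y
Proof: t = c and c = z, so t = z. From n | t, n | z. From h | j and j | v, h | v. Since h = n, n | v. Since n | z, n | z + v. Then n * r | (z + v) * r. Then n * r | (z + v) * r * y.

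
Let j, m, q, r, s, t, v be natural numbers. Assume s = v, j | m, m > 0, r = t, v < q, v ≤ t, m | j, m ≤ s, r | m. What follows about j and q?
j < q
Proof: From r = t and r | m, t | m. m > 0, so t ≤ m. v ≤ t, so v ≤ m. Because s = v and m ≤ s, m ≤ v. v ≤ m, so v = m. m | j and j | m, thus m = j. v = m, so v = j. v < q, so j < q.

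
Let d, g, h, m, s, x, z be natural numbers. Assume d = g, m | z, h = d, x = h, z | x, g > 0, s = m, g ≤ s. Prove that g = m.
x = h and z | x, therefore z | h. Since h = d, z | d. m | z, so m | d. Since d = g, m | g. g > 0, so m ≤ g. s = m and g ≤ s, hence g ≤ m. m ≤ g, so m = g. Then g = m.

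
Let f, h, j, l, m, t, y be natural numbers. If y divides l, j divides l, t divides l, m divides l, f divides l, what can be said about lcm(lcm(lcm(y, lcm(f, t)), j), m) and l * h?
lcm(lcm(lcm(y, lcm(f, t)), j), m) divides l * h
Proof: From f divides l and t divides l, lcm(f, t) divides l. From y divides l, lcm(y, lcm(f, t)) divides l. Since j divides l, lcm(lcm(y, lcm(f, t)), j) divides l. m divides l, so lcm(lcm(lcm(y, lcm(f, t)), j), m) divides l. Then lcm(lcm(lcm(y, lcm(f, t)), j), m) divides l * h.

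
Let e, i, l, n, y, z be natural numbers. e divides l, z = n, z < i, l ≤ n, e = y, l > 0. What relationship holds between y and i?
y < i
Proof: e = y and e divides l, therefore y divides l. l > 0, so y ≤ l. z = n and z < i, hence n < i. Since l ≤ n, l < i. y ≤ l, so y < i.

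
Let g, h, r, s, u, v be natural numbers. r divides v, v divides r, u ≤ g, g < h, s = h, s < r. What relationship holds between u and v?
u < v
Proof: r divides v and v divides r, thus r = v. s = h and s < r, so h < r. From g < h, g < r. u ≤ g, so u < r. From r = v, u < v.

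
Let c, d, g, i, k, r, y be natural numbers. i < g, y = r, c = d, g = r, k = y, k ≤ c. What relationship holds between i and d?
i < d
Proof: g = r and i < g, therefore i < r. k = y and y = r, therefore k = r. k ≤ c, so r ≤ c. Since c = d, r ≤ d. From i < r, i < d.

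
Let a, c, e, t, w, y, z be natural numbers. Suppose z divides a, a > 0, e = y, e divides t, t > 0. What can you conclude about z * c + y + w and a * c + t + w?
z * c + y + w ≤ a * c + t + w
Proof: Since z divides a and a > 0, z ≤ a. By multiplying by a non-negative, z * c ≤ a * c. Because e divides t and t > 0, e ≤ t. Since e = y, y ≤ t. From z * c ≤ a * c, z * c + y ≤ a * c + t. Then z * c + y + w ≤ a * c + t + w.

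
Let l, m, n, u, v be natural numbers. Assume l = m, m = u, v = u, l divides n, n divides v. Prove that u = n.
l = m and m = u, thus l = u. Since l divides n, u divides n. From v = u and n divides v, n divides u. Since u divides n, u = n.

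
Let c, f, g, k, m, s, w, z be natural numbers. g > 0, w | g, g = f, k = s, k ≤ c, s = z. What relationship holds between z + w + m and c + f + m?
z + w + m ≤ c + f + m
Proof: Since k = s and s = z, k = z. k ≤ c, so z ≤ c. w | g and g > 0, hence w ≤ g. From g = f, w ≤ f. Then w + m ≤ f + m. Because z ≤ c, z + w + m ≤ c + f + m.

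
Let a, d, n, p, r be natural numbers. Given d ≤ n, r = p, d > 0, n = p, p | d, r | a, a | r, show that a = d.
a | r and r | a, so a = r. Since r = p, a = p. Since p | d and d > 0, p ≤ d. n = p and d ≤ n, thus d ≤ p. p ≤ d, so p = d. a = p, so a = d.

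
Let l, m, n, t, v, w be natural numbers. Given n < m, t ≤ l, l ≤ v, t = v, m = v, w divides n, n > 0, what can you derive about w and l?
w < l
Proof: t = v and t ≤ l, so v ≤ l. l ≤ v, so v = l. m = v, so m = l. w divides n and n > 0, hence w ≤ n. Since n < m, w < m. Since m = l, w < l.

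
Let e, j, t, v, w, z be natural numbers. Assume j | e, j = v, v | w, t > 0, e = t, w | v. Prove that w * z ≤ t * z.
v | w and w | v, so v = w. j = v and j | e, hence v | e. From e = t, v | t. Since v = w, w | t. Since t > 0, w ≤ t. Then w * z ≤ t * z.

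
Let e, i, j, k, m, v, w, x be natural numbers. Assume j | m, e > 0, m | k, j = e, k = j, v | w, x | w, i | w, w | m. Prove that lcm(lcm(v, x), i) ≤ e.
k = j and m | k, therefore m | j. j | m, so m = j. From j = e, m = e. Because v | w and x | w, lcm(v, x) | w. i | w, so lcm(lcm(v, x), i) | w. Since w | m, lcm(lcm(v, x), i) | m. Since m = e, lcm(lcm(v, x), i) | e. Since e > 0, lcm(lcm(v, x), i) ≤ e.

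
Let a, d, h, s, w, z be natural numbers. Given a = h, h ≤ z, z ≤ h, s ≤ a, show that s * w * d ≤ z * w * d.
h ≤ z and z ≤ h, thus h = z. Since a = h, a = z. s ≤ a, so s ≤ z. By multiplying by a non-negative, s * w ≤ z * w. By multiplying by a non-negative, s * w * d ≤ z * w * d.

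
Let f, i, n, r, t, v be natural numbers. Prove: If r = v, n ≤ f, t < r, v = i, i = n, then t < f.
r = v and v = i, therefore r = i. From i = n, r = n. t < r, so t < n. n ≤ f, so t < f.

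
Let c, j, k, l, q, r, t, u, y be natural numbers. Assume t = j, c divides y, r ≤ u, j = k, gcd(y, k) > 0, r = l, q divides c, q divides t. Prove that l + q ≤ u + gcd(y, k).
r = l and r ≤ u, therefore l ≤ u. q divides c and c divides y, hence q divides y. t = j and j = k, therefore t = k. Since q divides t, q divides k. Because q divides y, q divides gcd(y, k). From gcd(y, k) > 0, q ≤ gcd(y, k). Since l ≤ u, l + q ≤ u + gcd(y, k).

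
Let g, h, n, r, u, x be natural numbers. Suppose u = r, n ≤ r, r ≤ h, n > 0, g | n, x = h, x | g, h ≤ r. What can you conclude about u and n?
u = n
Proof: h ≤ r and r ≤ h, hence h = r. Because x = h and x | g, h | g. g | n, so h | n. h = r, so r | n. Since n > 0, r ≤ n. Since n ≤ r, r = n. Since u = r, u = n.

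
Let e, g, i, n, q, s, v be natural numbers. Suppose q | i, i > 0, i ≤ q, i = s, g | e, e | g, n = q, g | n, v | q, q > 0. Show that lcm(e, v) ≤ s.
Since q | i and i > 0, q ≤ i. Since i ≤ q, q = i. i = s, so q = s. g | e and e | g, hence g = e. From n = q and g | n, g | q. From g = e, e | q. Since v | q, lcm(e, v) | q. Since q > 0, lcm(e, v) ≤ q. q = s, so lcm(e, v) ≤ s.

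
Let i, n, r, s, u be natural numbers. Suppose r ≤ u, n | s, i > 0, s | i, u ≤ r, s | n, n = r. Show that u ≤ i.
From s | n and n | s, s = n. Because n = r, s = r. From r ≤ u and u ≤ r, r = u. Since s = r, s = u. From s | i and i > 0, s ≤ i. s = u, so u ≤ i.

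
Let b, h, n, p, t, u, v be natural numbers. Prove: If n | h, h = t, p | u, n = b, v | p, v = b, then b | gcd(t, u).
h = t and n | h, thus n | t. Since n = b, b | t. v = b and v | p, so b | p. p | u, so b | u. b | t, so b | gcd(t, u).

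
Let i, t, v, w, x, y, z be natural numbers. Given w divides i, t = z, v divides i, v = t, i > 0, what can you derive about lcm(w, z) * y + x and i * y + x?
lcm(w, z) * y + x ≤ i * y + x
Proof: Because v = t and t = z, v = z. v divides i, so z divides i. w divides i, so lcm(w, z) divides i. Since i > 0, lcm(w, z) ≤ i. By multiplying by a non-negative, lcm(w, z) * y ≤ i * y. Then lcm(w, z) * y + x ≤ i * y + x.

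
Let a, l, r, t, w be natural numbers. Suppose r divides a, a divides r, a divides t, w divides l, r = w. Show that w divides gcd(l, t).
a divides r and r divides a, hence a = r. r = w, so a = w. a divides t, so w divides t. Because w divides l, w divides gcd(l, t).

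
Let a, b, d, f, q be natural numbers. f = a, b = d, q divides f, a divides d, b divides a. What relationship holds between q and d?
q divides d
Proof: Because b = d and b divides a, d divides a. Since a divides d, a = d. f = a, so f = d. q divides f, so q divides d.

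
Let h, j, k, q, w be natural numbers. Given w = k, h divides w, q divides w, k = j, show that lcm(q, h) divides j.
w = k and k = j, therefore w = j. q divides w and h divides w, therefore lcm(q, h) divides w. w = j, so lcm(q, h) divides j.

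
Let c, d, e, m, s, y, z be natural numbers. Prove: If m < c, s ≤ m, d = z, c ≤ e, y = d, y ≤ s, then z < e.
Since y = d and d = z, y = z. Since y ≤ s, z ≤ s. Since s ≤ m, z ≤ m. m < c, so z < c. c ≤ e, so z < e.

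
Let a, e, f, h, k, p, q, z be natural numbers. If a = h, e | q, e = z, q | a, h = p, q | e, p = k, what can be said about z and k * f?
z | k * f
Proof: Because h = p and p = k, h = k. q | e and e | q, hence q = e. e = z, so q = z. Because a = h and q | a, q | h. Since q = z, z | h. h = k, so z | k. Then z | k * f.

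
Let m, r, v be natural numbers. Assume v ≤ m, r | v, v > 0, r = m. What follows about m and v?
m = v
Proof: r = m and r | v, thus m | v. v > 0, so m ≤ v. v ≤ m, so v = m. Then m = v.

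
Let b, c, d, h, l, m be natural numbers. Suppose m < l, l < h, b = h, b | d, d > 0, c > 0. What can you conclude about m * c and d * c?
m * c < d * c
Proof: Since b = h and b | d, h | d. Since d > 0, h ≤ d. Since l < h, l < d. m < l, so m < d. Because c > 0, m * c < d * c.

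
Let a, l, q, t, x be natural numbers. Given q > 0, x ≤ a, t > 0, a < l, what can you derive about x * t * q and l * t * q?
x * t * q < l * t * q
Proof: x ≤ a and a < l, so x < l. Since t > 0, by multiplying by a positive, x * t < l * t. Since q > 0, by multiplying by a positive, x * t * q < l * t * q.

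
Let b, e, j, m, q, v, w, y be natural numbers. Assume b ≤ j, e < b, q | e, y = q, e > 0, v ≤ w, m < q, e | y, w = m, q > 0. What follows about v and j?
v < j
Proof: From w = m and v ≤ w, v ≤ m. Since y = q and e | y, e | q. Since q > 0, e ≤ q. q | e and e > 0, thus q ≤ e. Since e ≤ q, e = q. Since e < b, q < b. b ≤ j, so q < j. Since m < q, m < j. Since v ≤ m, v < j.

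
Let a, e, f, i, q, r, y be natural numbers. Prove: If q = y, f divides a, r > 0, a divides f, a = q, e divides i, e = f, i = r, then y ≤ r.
f divides a and a divides f, so f = a. a = q and q = y, thus a = y. f = a, so f = y. Since e = f and e divides i, f divides i. i = r, so f divides r. Since f = y, y divides r. Since r > 0, y ≤ r.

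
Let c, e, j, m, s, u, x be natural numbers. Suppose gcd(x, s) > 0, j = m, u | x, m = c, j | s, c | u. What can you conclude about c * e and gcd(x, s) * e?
c * e ≤ gcd(x, s) * e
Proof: c | u and u | x, so c | x. j = m and j | s, hence m | s. m = c, so c | s. Because c | x, c | gcd(x, s). gcd(x, s) > 0, so c ≤ gcd(x, s). Then c * e ≤ gcd(x, s) * e.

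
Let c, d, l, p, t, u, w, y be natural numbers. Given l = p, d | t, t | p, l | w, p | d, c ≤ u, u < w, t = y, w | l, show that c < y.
p | d and d | t, thus p | t. t | p, so p = t. From t = y, p = y. Because w | l and l | w, w = l. Since l = p, w = p. Since c ≤ u and u < w, c < w. w = p, so c < p. Since p = y, c < y.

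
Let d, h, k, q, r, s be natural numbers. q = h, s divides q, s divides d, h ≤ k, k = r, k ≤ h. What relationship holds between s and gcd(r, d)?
s divides gcd(r, d)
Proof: h ≤ k and k ≤ h, thus h = k. q = h, so q = k. Since s divides q, s divides k. Since k = r, s divides r. s divides d, so s divides gcd(r, d).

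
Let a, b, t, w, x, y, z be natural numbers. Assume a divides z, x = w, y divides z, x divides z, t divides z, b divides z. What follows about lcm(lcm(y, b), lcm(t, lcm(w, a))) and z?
lcm(lcm(y, b), lcm(t, lcm(w, a))) divides z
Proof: Since y divides z and b divides z, lcm(y, b) divides z. x = w and x divides z, thus w divides z. a divides z, so lcm(w, a) divides z. Since t divides z, lcm(t, lcm(w, a)) divides z. lcm(y, b) divides z, so lcm(lcm(y, b), lcm(t, lcm(w, a))) divides z.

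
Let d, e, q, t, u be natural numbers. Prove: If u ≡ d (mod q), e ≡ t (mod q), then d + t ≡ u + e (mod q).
Because u ≡ d (mod q) and e ≡ t (mod q), u + e ≡ d + t (mod q). Then d + t ≡ u + e (mod q).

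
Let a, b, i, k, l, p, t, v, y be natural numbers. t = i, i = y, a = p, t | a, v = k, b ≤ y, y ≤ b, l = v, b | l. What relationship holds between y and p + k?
y | p + k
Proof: From t = i and i = y, t = y. Because a = p and t | a, t | p. Since t = y, y | p. b ≤ y and y ≤ b, hence b = y. Since l = v and b | l, b | v. b = y, so y | v. From v = k, y | k. Since y | p, y | p + k.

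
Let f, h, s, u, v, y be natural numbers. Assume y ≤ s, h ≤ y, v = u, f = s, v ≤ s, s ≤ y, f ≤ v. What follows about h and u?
h ≤ u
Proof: y ≤ s and s ≤ y, thus y = s. Since f = s and f ≤ v, s ≤ v. v ≤ s, so s = v. y = s, so y = v. Since v = u, y = u. h ≤ y, so h ≤ u.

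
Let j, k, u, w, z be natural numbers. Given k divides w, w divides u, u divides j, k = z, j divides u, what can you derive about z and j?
z divides j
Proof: u divides j and j divides u, therefore u = j. w divides u, so w divides j. Since k divides w, k divides j. Since k = z, z divides j.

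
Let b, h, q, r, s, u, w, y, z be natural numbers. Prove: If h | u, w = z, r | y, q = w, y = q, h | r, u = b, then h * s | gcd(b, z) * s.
Because u = b and h | u, h | b. From q = w and w = z, q = z. h | r and r | y, so h | y. y = q, so h | q. Since q = z, h | z. h | b, so h | gcd(b, z). Then h * s | gcd(b, z) * s.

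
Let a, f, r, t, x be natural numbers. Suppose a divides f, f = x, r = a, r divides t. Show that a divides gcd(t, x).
From r = a and r divides t, a divides t. Since f = x and a divides f, a divides x. Since a divides t, a divides gcd(t, x).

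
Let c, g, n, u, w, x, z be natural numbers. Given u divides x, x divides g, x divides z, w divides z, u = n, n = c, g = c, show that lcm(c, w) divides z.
g = c and x divides g, thus x divides c. u = n and n = c, therefore u = c. Since u divides x, c divides x. x divides c, so x = c. Since x divides z, c divides z. w divides z, so lcm(c, w) divides z.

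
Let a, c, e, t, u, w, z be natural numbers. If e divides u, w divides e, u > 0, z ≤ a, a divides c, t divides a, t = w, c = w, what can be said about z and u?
z ≤ u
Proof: t = w and t divides a, thus w divides a. c = w and a divides c, so a divides w. w divides a, so w = a. Because w divides e and e divides u, w divides u. u > 0, so w ≤ u. w = a, so a ≤ u. Since z ≤ a, z ≤ u.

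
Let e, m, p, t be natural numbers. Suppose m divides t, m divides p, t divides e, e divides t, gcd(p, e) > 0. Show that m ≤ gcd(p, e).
t divides e and e divides t, therefore t = e. m divides t, so m divides e. m divides p, so m divides gcd(p, e). gcd(p, e) > 0, so m ≤ gcd(p, e).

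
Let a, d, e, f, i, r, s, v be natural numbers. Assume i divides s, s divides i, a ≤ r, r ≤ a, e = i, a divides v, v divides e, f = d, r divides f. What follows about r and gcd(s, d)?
r divides gcd(s, d)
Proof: i divides s and s divides i, therefore i = s. Since a ≤ r and r ≤ a, a = r. Since a divides v and v divides e, a divides e. Since e = i, a divides i. Since a = r, r divides i. i = s, so r divides s. f = d and r divides f, so r divides d. Since r divides s, r divides gcd(s, d).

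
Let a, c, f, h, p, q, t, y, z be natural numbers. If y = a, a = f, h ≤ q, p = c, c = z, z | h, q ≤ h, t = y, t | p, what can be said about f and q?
f | q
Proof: Since t = y and y = a, t = a. Because a = f, t = f. p = c and t | p, thus t | c. c = z, so t | z. Because h ≤ q and q ≤ h, h = q. z | h, so z | q. Because t | z, t | q. t = f, so f | q.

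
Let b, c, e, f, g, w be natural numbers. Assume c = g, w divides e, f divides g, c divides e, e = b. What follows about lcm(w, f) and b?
lcm(w, f) divides b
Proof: c = g and c divides e, thus g divides e. Since f divides g, f divides e. w divides e, so lcm(w, f) divides e. e = b, so lcm(w, f) divides b.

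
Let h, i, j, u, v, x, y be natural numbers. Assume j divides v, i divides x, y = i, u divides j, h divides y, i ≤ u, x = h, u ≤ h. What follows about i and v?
i divides v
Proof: Since y = i and h divides y, h divides i. From x = h and i divides x, i divides h. Since h divides i, h = i. Because u ≤ h, u ≤ i. i ≤ u, so u = i. u divides j and j divides v, so u divides v. Since u = i, i divides v.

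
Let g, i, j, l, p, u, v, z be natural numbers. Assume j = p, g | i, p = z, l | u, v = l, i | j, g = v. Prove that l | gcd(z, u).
g = v and v = l, thus g = l. g | i and i | j, so g | j. Since j = p, g | p. p = z, so g | z. g = l, so l | z. Because l | u, l | gcd(z, u).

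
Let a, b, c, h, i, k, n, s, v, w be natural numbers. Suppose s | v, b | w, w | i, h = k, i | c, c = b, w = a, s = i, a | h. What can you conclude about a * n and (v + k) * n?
a * n | (v + k) * n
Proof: Since c = b and i | c, i | b. Since b | w, i | w. Since w | i, i = w. w = a, so i = a. s = i and s | v, so i | v. Because i = a, a | v. Because h = k and a | h, a | k. a | v, so a | v + k. Then a * n | (v + k) * n.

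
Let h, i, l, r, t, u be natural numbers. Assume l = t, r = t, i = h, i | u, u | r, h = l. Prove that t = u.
h = l and l = t, therefore h = t. i = h and i | u, so h | u. h = t, so t | u. Since r = t and u | r, u | t. Since t | u, t = u.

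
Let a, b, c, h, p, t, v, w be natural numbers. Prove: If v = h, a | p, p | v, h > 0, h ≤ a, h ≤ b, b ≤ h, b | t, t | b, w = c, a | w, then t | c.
a | p and p | v, so a | v. v = h, so a | h. h > 0, so a ≤ h. Since h ≤ a, a = h. h ≤ b and b ≤ h, therefore h = b. Since a = h, a = b. b | t and t | b, so b = t. Since a = b, a = t. From w = c and a | w, a | c. a = t, so t | c.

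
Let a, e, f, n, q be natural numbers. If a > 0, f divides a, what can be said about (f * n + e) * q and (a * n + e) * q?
(f * n + e) * q ≤ (a * n + e) * q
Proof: Since f divides a and a > 0, f ≤ a. By multiplying by a non-negative, f * n ≤ a * n. Then f * n + e ≤ a * n + e. By multiplying by a non-negative, (f * n + e) * q ≤ (a * n + e) * q.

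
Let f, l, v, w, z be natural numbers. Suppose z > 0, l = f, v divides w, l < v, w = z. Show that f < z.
l = f and l < v, hence f < v. w = z and v divides w, thus v divides z. Since z > 0, v ≤ z. f < v, so f < z.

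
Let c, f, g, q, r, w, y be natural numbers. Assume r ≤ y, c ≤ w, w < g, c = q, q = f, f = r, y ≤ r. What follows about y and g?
y < g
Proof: r ≤ y and y ≤ r, therefore r = y. f = r, so f = y. Because c = q and q = f, c = f. Since c ≤ w, f ≤ w. w < g, so f < g. From f = y, y < g.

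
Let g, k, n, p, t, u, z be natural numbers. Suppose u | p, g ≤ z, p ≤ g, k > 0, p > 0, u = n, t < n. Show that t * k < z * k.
u = n and u | p, thus n | p. p > 0, so n ≤ p. Since p ≤ g, n ≤ g. Because g ≤ z, n ≤ z. From t < n, t < z. Since k > 0, t * k < z * k.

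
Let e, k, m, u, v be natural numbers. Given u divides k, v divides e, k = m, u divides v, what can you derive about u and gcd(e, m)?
u divides gcd(e, m)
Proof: u divides v and v divides e, so u divides e. From k = m and u divides k, u divides m. Because u divides e, u divides gcd(e, m).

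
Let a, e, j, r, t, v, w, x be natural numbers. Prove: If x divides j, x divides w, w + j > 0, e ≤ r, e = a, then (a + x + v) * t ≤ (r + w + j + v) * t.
e = a and e ≤ r, thus a ≤ r. x divides w and x divides j, therefore x divides w + j. w + j > 0, so x ≤ w + j. Because a ≤ r, a + x ≤ r + w + j. Then a + x + v ≤ r + w + j + v. By multiplying by a non-negative, (a + x + v) * t ≤ (r + w + j + v) * t.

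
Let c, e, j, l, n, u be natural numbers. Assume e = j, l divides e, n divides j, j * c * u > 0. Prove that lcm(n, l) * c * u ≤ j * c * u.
e = j and l divides e, therefore l divides j. n divides j, so lcm(n, l) divides j. Then lcm(n, l) * c divides j * c. Then lcm(n, l) * c * u divides j * c * u. Since j * c * u > 0, lcm(n, l) * c * u ≤ j * c * u.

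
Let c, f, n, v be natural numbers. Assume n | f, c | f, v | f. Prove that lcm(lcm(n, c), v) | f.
From n | f and c | f, lcm(n, c) | f. Since v | f, lcm(lcm(n, c), v) | f.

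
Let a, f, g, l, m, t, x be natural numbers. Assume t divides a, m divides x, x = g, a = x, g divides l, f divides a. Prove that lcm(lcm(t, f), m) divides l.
t divides a and f divides a, thus lcm(t, f) divides a. a = x, so lcm(t, f) divides x. From m divides x, lcm(lcm(t, f), m) divides x. Because x = g, lcm(lcm(t, f), m) divides g. Since g divides l, lcm(lcm(t, f), m) divides l.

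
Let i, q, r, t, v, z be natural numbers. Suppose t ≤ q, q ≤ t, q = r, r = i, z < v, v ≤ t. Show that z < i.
t ≤ q and q ≤ t, so t = q. q = r, so t = r. r = i, so t = i. From z < v and v ≤ t, z < t. Since t = i, z < i.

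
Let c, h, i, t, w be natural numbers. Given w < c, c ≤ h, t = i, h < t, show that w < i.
w < c and c ≤ h, therefore w < h. Because t = i and h < t, h < i. Since w < h, w < i.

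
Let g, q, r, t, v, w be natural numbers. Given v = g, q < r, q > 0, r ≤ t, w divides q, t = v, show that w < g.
Since w divides q and q > 0, w ≤ q. From t = v and v = g, t = g. q < r and r ≤ t, hence q < t. Since t = g, q < g. Since w ≤ q, w < g.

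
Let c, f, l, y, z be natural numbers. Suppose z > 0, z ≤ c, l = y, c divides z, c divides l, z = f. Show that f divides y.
c divides z and z > 0, therefore c ≤ z. Since z ≤ c, c = z. z = f, so c = f. l = y and c divides l, so c divides y. Since c = f, f divides y.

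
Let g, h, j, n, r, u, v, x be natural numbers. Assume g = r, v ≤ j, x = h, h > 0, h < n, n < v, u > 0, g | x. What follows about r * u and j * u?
r * u < j * u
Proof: Since x = h and g | x, g | h. g = r, so r | h. From h > 0, r ≤ h. h < n and n < v, so h < v. v ≤ j, so h < j. r ≤ h, so r < j. Since u > 0, r * u < j * u.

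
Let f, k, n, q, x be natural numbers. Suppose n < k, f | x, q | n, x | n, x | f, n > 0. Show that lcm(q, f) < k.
x | f and f | x, thus x = f. Since x | n, f | n. Since q | n, lcm(q, f) | n. n > 0, so lcm(q, f) ≤ n. n < k, so lcm(q, f) < k.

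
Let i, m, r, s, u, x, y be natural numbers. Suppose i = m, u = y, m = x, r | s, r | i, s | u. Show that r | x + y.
i = m and m = x, so i = x. Since r | i, r | x. r | s and s | u, therefore r | u. u = y, so r | y. Since r | x, r | x + y.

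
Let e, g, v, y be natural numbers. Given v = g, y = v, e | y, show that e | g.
y = v and v = g, thus y = g. Since e | y, e | g.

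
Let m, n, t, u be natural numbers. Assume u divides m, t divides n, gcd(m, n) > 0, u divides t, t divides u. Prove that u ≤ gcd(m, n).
Since t divides u and u divides t, t = u. t divides n, so u divides n. From u divides m, u divides gcd(m, n). gcd(m, n) > 0, so u ≤ gcd(m, n).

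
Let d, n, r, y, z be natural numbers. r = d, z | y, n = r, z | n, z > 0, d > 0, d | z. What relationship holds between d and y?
d | y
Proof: n = r and r = d, therefore n = d. Because z | n, z | d. Since d > 0, z ≤ d. Since d | z and z > 0, d ≤ z. z ≤ d, so z = d. Since z | y, d | y.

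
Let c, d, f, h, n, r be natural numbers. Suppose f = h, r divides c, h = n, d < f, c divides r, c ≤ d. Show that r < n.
f = h and h = n, therefore f = n. c divides r and r divides c, thus c = r. c ≤ d and d < f, thus c < f. c = r, so r < f. Since f = n, r < n.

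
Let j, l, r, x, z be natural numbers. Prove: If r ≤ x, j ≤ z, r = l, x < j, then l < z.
r = l and r ≤ x, thus l ≤ x. x < j and j ≤ z, so x < z. l ≤ x, so l < z.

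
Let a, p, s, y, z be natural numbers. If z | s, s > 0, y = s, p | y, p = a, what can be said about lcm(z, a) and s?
lcm(z, a) ≤ s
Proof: p = a and p | y, thus a | y. Since y = s, a | s. From z | s, lcm(z, a) | s. Since s > 0, lcm(z, a) ≤ s.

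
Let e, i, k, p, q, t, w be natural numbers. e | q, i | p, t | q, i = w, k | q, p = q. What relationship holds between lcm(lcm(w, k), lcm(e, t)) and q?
lcm(lcm(w, k), lcm(e, t)) | q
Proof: i = w and i | p, hence w | p. Since p = q, w | q. k | q, so lcm(w, k) | q. From e | q and t | q, lcm(e, t) | q. lcm(w, k) | q, so lcm(lcm(w, k), lcm(e, t)) | q.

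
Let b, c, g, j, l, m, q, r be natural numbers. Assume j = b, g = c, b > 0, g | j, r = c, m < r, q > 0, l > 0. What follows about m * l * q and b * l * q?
m * l * q < b * l * q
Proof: From r = c and m < r, m < c. g = c and g | j, therefore c | j. j = b, so c | b. b > 0, so c ≤ b. Since m < c, m < b. Since l > 0, m * l < b * l. q > 0, so m * l * q < b * l * q.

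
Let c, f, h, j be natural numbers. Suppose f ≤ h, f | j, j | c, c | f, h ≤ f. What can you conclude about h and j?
h = j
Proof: h ≤ f and f ≤ h, therefore h = f. j | c and c | f, hence j | f. f | j, so f = j. h = f, so h = j.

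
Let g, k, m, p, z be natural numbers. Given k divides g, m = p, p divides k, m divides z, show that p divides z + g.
From m = p and m divides z, p divides z. From p divides k and k divides g, p divides g. Since p divides z, p divides z + g.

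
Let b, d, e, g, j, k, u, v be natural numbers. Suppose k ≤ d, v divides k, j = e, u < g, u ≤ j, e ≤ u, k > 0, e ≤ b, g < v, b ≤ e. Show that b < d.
j = e and u ≤ j, hence u ≤ e. Since e ≤ u, u = e. e ≤ b and b ≤ e, thus e = b. u = e, so u = b. u < g and g < v, therefore u < v. v divides k and k > 0, so v ≤ k. Since u < v, u < k. k ≤ d, so u < d. Because u = b, b < d.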